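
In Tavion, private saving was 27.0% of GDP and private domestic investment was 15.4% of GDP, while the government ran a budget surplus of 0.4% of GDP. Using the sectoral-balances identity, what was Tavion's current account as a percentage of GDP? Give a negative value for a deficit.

12.0

By the sectoral-balances identity, CA = (S_private - I) + (T - G).
Private balance = 27.0 - 15.4 = 11.6
Government balance (T - G) = 0.4
CA = 11.6 + 0.4 = 12.0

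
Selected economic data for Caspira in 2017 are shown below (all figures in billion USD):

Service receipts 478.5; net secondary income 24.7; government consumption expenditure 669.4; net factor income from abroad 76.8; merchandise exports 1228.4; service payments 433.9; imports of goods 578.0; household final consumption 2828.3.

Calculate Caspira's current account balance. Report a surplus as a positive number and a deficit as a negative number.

796.5

Goods balance = 1228.4 - 578.0 = 650.4
Services balance = 478.5 - 433.9 = 44.6
Trade balance (goods + services) = 650.4 + 44.6 = 695.0
Net primary income = 76.8
Net secondary income = 24.7
Current account = 695.0 + 76.8 + 24.7 = 796.5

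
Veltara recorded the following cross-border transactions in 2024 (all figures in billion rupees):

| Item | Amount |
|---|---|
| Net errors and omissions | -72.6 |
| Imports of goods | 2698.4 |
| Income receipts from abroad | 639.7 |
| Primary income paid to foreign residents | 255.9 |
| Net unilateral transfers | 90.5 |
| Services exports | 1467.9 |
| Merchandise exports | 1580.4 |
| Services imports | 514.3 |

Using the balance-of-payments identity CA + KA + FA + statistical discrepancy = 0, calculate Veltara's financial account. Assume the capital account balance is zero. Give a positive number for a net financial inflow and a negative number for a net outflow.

Goods balance = 1580.4 - 2698.4 = -1118.0
Services balance = 1467.9 - 514.3 = 953.6
Trade balance (goods + services) = -1118.0 + 953.6 = -164.4
Net primary income = 639.7 - 255.9 = 383.8
Net secondary income = 90.5
Current account = -164.4 + 383.8 + 90.5 = 309.9
Financial account = -(309.9 + (-72.6)) = -237.3

-237.3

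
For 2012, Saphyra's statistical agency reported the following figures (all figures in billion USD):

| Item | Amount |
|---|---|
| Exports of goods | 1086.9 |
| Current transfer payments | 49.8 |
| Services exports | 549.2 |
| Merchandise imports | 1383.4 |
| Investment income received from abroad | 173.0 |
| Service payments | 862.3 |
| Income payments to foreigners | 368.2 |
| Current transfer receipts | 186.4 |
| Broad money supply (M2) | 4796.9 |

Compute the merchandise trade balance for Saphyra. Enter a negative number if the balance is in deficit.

Goods balance = 1086.9 - 1383.4 = -296.5

-296.5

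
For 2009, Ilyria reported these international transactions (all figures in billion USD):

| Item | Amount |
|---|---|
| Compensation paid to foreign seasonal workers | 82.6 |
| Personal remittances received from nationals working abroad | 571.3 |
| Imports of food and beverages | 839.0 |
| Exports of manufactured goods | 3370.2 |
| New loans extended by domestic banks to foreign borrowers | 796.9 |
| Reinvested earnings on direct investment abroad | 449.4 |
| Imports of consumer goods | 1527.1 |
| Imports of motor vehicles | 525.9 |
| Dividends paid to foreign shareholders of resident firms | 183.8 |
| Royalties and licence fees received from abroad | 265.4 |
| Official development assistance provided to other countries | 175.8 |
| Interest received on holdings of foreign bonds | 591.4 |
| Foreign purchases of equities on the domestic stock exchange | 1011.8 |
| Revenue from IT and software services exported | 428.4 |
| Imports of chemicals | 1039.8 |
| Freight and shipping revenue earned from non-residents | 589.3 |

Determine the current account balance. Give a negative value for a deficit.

1891.4

Goods: -839.0 + 3370.2 - 1527.1 - 525.9 - 1039.8 = -561.6
Services: 265.4 + 589.3 + 428.4 = 1283.1
Primary income: 449.4 + 591.4 - 82.6 - 183.8 = 774.4
Secondary income: 571.3 - 175.8 = 395.5
Current account = (-561.6) + 1283.1 + 774.4 + 395.5 = 1891.4
(Excluded from the current account — financial account: new loans extended by domestic banks to foreign borrowers 796.9, foreign purchases of equities on the domestic stock exchange 1011.8.)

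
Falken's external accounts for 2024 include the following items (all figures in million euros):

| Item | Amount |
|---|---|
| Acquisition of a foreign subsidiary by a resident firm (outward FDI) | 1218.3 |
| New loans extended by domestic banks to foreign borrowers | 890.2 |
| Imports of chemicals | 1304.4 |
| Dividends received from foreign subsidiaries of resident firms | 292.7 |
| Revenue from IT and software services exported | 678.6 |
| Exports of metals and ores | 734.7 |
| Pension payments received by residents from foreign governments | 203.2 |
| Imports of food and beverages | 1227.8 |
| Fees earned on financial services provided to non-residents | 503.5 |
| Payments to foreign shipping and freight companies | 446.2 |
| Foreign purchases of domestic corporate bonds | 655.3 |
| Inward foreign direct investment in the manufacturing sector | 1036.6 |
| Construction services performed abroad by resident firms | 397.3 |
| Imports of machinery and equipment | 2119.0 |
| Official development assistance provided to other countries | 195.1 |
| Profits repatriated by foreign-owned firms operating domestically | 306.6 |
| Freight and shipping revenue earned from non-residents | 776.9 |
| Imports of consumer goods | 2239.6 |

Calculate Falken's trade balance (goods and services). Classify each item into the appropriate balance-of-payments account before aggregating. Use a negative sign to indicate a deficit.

-4246.0

Goods: 734.7 - 1304.4 - 2119.0 - 2239.6 - 1227.8 = -6156.1
Services: 776.9 + 503.5 + 397.3 + 678.6 - 446.2 = 1910.1
Trade balance = -6156.1 + 1910.1 = -4246.0
(Excluded from the trade balance — financial account: acquisition of a foreign subsidiary by a resident firm (outward FDI) 1218.3, new loans extended by domestic banks to foreign borrowers 890.2, foreign purchases of domestic corporate bonds 655.3, inward foreign direct investment in the manufacturing sector 1036.6; primary income: dividends received from foreign subsidiaries of resident firms 292.7, profits repatriated by foreign-owned firms operating domestically 306.6; secondary income: pension payments received by residents from foreign governments 203.2, official development assistance provided to other countries 195.1.)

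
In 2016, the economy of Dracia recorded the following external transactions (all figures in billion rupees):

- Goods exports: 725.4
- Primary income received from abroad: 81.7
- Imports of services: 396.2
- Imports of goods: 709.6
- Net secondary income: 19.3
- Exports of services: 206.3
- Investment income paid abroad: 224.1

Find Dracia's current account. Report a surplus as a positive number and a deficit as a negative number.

-297.2

Goods balance = 725.4 - 709.6 = 15.8
Services balance = 206.3 - 396.2 = -189.9
Trade balance (goods + services) = 15.8 + (-189.9) = -174.1
Net primary income = 81.7 - 224.1 = -142.4
Net secondary income = 19.3
Current account = -174.1 + (-142.4) + 19.3 = -297.2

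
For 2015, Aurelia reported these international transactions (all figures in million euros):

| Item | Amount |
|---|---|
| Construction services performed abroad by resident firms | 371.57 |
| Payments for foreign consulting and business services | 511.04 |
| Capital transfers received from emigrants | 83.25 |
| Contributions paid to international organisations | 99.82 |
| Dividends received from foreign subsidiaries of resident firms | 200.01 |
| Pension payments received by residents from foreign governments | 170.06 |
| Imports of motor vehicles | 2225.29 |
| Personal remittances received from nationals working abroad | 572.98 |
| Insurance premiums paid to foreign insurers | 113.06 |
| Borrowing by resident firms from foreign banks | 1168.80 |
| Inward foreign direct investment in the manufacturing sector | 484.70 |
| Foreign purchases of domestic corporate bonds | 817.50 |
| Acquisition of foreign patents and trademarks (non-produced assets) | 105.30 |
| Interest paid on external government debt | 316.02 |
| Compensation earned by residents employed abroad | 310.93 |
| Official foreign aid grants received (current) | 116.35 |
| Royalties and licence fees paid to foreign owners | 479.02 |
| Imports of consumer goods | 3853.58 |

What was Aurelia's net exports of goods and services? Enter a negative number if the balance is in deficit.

Goods: -3853.58 - 2225.29 = -6078.87
Services: 371.57 - 479.02 - 113.06 - 511.04 = -731.55
Trade balance = -6078.87 + (-731.55) = -6810.42
(Excluded from the trade balance — capital account: capital transfers received from emigrants 83.25, acquisition of foreign patents and trademarks (non-produced assets) 105.30; secondary income: contributions paid to international organisations 99.82, pension payments received by residents from foreign governments 170.06, personal remittances received from nationals working abroad 572.98, official foreign aid grants received (current) 116.35; primary income: dividends received from foreign subsidiaries of resident firms 200.01, interest paid on external government debt 316.02, compensation earned by residents employed abroad 310.93; financial account: borrowing by resident firms from foreign banks 1168.80, inward foreign direct investment in the manufacturing sector 484.70, foreign purchases of domestic corporate bonds 817.50.)

-6810.42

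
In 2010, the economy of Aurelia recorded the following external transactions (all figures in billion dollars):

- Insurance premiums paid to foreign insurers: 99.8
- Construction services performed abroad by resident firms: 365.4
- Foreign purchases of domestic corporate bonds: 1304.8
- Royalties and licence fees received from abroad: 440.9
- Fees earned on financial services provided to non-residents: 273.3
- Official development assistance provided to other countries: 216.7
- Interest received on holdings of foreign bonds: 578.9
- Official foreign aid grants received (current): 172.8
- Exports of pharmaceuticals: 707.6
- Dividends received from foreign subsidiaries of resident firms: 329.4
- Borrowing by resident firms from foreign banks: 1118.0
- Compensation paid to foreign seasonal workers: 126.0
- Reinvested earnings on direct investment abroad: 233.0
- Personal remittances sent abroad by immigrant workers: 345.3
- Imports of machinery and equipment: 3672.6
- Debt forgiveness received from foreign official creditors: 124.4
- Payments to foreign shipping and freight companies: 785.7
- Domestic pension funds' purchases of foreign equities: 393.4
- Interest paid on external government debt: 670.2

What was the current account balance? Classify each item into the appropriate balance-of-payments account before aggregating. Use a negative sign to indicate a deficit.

-2815.0

Goods: -3672.6 + 707.6 = -2965.0
Services: 440.9 + 365.4 + 273.3 - 785.7 - 99.8 = 194.1
Primary income: -670.2 + 329.4 - 126.0 + 578.9 + 233.0 = 345.1
Secondary income: 172.8 - 216.7 - 345.3 = -389.2
Current account = (-2965.0) + 194.1 + 345.1 + (-389.2) = -2815.0
(Excluded from the current account — financial account: foreign purchases of domestic corporate bonds 1304.8, borrowing by resident firms from foreign banks 1118.0, domestic pension funds' purchases of foreign equities 393.4; capital account: debt forgiveness received from foreign official creditors 124.4.)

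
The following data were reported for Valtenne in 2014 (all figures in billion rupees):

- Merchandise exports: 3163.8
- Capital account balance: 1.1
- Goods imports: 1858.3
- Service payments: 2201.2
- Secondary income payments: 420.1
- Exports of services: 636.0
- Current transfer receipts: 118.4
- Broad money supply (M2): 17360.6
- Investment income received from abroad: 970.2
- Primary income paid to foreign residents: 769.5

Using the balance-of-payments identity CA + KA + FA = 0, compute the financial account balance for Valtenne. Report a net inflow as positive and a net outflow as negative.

Goods balance = 3163.8 - 1858.3 = 1305.5
Services balance = 636.0 - 2201.2 = -1565.2
Trade balance (goods + services) = 1305.5 + (-1565.2) = -259.7
Net primary income = 970.2 - 769.5 = 200.7
Net secondary income = 118.4 - 420.1 = -301.7
Current account = -259.7 + 200.7 + (-301.7) = -360.7
Financial account = -(-360.7 + 1.1) = 359.6

359.6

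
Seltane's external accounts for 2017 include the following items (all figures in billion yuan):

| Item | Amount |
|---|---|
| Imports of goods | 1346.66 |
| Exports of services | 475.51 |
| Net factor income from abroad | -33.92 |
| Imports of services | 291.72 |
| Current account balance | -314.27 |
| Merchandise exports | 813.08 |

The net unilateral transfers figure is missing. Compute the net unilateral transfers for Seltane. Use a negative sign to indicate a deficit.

Current account = goods balance + services balance + net primary income + net secondary income
Sum of the known components = -383.71
Net unilateral transfers = CA - (known components) = -314.27 - (-383.71) = 69.44

69.44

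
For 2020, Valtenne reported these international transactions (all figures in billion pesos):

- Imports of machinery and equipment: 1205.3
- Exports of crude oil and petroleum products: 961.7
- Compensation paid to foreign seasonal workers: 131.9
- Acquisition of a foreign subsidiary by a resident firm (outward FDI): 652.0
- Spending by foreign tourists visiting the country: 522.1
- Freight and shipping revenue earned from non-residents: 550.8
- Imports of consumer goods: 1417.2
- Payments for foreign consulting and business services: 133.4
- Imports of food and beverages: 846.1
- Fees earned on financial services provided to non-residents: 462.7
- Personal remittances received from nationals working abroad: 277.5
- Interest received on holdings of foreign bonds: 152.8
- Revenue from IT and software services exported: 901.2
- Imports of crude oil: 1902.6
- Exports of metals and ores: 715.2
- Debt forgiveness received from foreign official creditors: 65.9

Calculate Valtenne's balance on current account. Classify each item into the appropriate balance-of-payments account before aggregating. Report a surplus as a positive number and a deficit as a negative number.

Goods: 961.7 - 1205.3 + 715.2 - 1902.6 - 846.1 - 1417.2 = -3694.3
Services: 901.2 + 550.8 + 462.7 - 133.4 + 522.1 = 2303.4
Primary income: -131.9 + 152.8 = 20.9
Secondary income: 277.5
Current account = (-3694.3) + 2303.4 + 20.9 + 277.5 = -1092.5
(Excluded from the current account — financial account: acquisition of a foreign subsidiary by a resident firm (outward FDI) 652.0; capital account: debt forgiveness received from foreign official creditors 65.9.)

-1092.5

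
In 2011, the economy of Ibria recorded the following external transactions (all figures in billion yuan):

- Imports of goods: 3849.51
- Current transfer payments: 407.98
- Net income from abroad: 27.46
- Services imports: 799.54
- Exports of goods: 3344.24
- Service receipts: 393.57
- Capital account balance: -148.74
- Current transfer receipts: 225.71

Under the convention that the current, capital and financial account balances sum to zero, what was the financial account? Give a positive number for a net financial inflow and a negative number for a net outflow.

Goods balance = 3344.24 - 3849.51 = -505.27
Services balance = 393.57 - 799.54 = -405.97
Trade balance (goods + services) = -505.27 + (-405.97) = -911.24
Net primary income = 27.46
Net secondary income = 225.71 - 407.98 = -182.27
Current account = -911.24 + 27.46 + (-182.27) = -1066.05
Financial account = -(-1066.05 + (-148.74)) = 1214.79

1214.79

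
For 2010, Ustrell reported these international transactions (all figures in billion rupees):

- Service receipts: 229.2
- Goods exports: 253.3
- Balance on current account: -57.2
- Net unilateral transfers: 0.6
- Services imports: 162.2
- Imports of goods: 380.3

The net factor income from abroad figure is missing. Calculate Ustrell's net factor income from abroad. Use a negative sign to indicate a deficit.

Current account = goods balance + services balance + net primary income + net secondary income
Sum of the known components = -59.4
Net factor income from abroad = CA - (known components) = -57.2 - (-59.4) = 2.2

2.2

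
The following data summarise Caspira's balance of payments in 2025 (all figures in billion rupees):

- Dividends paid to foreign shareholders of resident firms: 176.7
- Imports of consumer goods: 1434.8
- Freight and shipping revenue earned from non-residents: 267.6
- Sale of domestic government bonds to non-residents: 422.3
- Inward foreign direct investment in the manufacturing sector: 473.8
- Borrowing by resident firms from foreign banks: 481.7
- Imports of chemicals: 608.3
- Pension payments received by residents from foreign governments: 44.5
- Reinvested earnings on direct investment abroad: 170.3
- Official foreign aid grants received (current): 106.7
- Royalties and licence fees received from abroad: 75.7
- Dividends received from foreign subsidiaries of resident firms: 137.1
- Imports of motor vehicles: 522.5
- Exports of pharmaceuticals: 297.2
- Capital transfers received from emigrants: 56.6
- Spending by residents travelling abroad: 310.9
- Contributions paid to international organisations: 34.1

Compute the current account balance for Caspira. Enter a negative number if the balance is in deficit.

Goods: -608.3 - 1434.8 - 522.5 + 297.2 = -2268.4
Services: -310.9 + 75.7 + 267.6 = 32.4
Primary income: 170.3 - 176.7 + 137.1 = 130.7
Secondary income: 106.7 + 44.5 - 34.1 = 117.1
Current account = (-2268.4) + 32.4 + 130.7 + 117.1 = -1988.2
(Excluded from the current account — financial account: sale of domestic government bonds to non-residents 422.3, inward foreign direct investment in the manufacturing sector 473.8, borrowing by resident firms from foreign banks 481.7; capital account: capital transfers received from emigrants 56.6.)

-1988.2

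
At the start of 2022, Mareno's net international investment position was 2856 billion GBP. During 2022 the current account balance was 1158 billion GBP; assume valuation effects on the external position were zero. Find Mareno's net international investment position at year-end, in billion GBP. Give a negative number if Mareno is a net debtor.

4014

With no valuation effects, change in NIIP = current account = 1158
End-of-year NIIP = 2856 + 1158 = 4014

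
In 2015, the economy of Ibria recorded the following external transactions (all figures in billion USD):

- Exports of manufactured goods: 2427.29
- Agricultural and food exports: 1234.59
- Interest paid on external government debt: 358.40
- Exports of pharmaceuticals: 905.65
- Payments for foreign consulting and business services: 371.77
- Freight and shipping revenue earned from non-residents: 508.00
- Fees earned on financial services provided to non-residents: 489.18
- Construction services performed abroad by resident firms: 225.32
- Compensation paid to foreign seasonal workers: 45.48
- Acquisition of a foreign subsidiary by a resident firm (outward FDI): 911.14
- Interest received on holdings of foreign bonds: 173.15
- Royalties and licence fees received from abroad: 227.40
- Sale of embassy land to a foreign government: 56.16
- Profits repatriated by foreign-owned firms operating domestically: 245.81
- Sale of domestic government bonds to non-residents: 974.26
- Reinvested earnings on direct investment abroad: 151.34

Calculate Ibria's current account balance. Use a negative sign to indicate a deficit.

Goods: 1234.59 + 2427.29 + 905.65 = 4567.53
Services: 489.18 + 225.32 - 371.77 + 227.40 + 508.00 = 1078.13
Primary income: -245.81 + 151.34 - 358.40 - 45.48 + 173.15 = -325.20
Current account = 4567.53 + 1078.13 + (-325.20) = 5320.46
(Excluded from the current account — financial account: acquisition of a foreign subsidiary by a resident firm (outward FDI) 911.14, sale of domestic government bonds to non-residents 974.26; capital account: sale of embassy land to a foreign government 56.16.)

5320.46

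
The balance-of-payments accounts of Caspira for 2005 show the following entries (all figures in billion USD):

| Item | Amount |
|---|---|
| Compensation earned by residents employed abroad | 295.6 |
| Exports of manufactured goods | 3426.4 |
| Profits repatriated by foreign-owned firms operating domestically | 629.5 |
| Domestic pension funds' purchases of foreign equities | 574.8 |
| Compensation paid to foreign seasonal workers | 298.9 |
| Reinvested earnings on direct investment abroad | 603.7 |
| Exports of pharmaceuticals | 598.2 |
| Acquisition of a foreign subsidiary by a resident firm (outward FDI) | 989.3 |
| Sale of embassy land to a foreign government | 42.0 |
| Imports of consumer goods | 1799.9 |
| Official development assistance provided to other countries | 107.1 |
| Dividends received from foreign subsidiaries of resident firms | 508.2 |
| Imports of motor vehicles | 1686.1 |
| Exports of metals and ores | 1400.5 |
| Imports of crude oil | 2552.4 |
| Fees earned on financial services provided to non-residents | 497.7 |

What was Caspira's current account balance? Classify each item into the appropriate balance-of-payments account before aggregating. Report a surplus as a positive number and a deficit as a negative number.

256.4

Goods: 598.2 - 1686.1 - 1799.9 - 2552.4 + 1400.5 + 3426.4 = -613.3
Services: 497.7
Primary income: -629.5 - 298.9 + 295.6 + 508.2 + 603.7 = 479.1
Secondary income: -107.1
Current account = (-613.3) + 497.7 + 479.1 + (-107.1) = 256.4
(Excluded from the current account — financial account: domestic pension funds' purchases of foreign equities 574.8, acquisition of a foreign subsidiary by a resident firm (outward FDI) 989.3; capital account: sale of embassy land to a foreign government 42.0.)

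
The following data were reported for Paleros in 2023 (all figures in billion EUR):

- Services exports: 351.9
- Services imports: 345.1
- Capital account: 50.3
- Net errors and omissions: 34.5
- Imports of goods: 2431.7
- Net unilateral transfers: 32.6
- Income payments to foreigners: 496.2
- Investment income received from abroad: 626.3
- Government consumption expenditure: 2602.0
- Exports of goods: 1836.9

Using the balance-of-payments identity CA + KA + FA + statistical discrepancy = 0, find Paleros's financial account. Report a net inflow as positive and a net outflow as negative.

340.5

Goods balance = 1836.9 - 2431.7 = -594.8
Services balance = 351.9 - 345.1 = 6.8
Trade balance (goods + services) = -594.8 + 6.8 = -588.0
Net primary income = 626.3 - 496.2 = 130.1
Net secondary income = 32.6
Current account = -588.0 + 130.1 + 32.6 = -425.3
Financial account = -(-425.3 + 50.3 + 34.5) = 340.5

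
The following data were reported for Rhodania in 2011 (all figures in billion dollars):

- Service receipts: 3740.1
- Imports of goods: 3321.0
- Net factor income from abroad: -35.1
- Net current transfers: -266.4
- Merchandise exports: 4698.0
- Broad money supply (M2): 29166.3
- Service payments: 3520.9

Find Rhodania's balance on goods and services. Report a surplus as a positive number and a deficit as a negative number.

Goods balance = 4698.0 - 3321.0 = 1377.0
Services balance = 3740.1 - 3520.9 = 219.2
Trade balance (goods + services) = 1377.0 + 219.2 = 1596.2

1596.2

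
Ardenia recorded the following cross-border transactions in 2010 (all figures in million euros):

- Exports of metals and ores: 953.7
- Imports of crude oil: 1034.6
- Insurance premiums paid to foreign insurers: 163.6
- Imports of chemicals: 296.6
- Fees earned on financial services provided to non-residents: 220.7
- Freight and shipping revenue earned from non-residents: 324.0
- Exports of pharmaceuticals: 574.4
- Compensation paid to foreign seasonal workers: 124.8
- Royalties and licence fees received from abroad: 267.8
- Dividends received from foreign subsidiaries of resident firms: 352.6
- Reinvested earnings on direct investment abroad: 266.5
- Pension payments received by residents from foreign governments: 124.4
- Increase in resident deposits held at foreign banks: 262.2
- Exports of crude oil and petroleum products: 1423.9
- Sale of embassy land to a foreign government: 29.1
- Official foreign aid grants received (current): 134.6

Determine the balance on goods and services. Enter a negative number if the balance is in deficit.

2269.7

Goods: 574.4 + 1423.9 - 1034.6 + 953.7 - 296.6 = 1620.8
Services: 324.0 + 267.8 + 220.7 - 163.6 = 648.9
Trade balance = 1620.8 + 648.9 = 2269.7
(Excluded from the trade balance — primary income: compensation paid to foreign seasonal workers 124.8, dividends received from foreign subsidiaries of resident firms 352.6, reinvested earnings on direct investment abroad 266.5; secondary income: pension payments received by residents from foreign governments 124.4, official foreign aid grants received (current) 134.6; financial account: increase in resident deposits held at foreign banks 262.2; capital account: sale of embassy land to a foreign government 29.1.)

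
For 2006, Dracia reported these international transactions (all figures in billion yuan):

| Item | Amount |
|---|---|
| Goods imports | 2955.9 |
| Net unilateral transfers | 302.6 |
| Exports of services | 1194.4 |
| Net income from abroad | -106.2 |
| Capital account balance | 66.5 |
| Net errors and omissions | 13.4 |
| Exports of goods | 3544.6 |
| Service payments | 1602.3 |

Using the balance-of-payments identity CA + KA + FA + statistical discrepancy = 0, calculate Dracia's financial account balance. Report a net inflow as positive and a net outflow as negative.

Goods balance = 3544.6 - 2955.9 = 588.7
Services balance = 1194.4 - 1602.3 = -407.9
Trade balance (goods + services) = 588.7 + (-407.9) = 180.8
Net primary income = -106.2
Net secondary income = 302.6
Current account = 180.8 + (-106.2) + 302.6 = 377.2
Financial account = -(377.2 + 66.5 + 13.4) = -457.1

-457.1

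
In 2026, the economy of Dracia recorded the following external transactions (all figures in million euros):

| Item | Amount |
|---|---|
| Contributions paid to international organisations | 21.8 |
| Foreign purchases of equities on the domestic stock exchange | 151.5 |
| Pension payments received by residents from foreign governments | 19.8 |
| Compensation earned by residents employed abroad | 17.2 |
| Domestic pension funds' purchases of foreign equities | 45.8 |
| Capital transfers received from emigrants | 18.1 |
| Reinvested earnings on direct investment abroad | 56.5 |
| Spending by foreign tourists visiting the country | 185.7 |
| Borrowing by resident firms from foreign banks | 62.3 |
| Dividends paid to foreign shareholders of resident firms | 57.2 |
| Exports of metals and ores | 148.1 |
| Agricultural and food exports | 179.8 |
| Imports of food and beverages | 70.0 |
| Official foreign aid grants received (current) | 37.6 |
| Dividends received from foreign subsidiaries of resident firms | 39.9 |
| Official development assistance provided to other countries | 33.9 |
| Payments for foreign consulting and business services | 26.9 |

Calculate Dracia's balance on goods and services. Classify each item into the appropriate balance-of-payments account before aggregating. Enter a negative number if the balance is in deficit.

416.7

Goods: 148.1 + 179.8 - 70.0 = 257.9
Services: -26.9 + 185.7 = 158.8
Trade balance = 257.9 + 158.8 = 416.7
(Excluded from the trade balance — secondary income: contributions paid to international organisations 21.8, pension payments received by residents from foreign governments 19.8, official foreign aid grants received (current) 37.6, official development assistance provided to other countries 33.9; financial account: foreign purchases of equities on the domestic stock exchange 151.5, domestic pension funds' purchases of foreign equities 45.8, borrowing by resident firms from foreign banks 62.3; primary income: compensation earned by residents employed abroad 17.2, reinvested earnings on direct investment abroad 56.5, dividends paid to foreign shareholders of resident firms 57.2, dividends received from foreign subsidiaries of resident firms 39.9; capital account: capital transfers received from emigrants 18.1.)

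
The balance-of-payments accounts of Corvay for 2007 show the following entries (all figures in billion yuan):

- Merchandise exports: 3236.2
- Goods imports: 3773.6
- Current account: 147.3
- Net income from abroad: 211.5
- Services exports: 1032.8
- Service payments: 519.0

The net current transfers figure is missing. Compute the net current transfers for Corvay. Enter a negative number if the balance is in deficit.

-40.6

Current account = goods balance + services balance + net primary income + net secondary income
Sum of the known components = 187.9
Net current transfers = CA - (known components) = 147.3 - 187.9 = -40.6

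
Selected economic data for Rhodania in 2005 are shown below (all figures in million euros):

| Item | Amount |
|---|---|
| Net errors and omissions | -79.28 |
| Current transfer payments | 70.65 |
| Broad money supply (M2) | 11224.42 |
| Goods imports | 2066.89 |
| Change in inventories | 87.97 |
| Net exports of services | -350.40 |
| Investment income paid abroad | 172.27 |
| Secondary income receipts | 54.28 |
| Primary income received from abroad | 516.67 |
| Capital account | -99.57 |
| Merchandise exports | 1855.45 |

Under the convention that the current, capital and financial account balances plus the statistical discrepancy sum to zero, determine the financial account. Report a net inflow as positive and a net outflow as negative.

Goods balance = 1855.45 - 2066.89 = -211.44
Services balance = -350.40
Trade balance (goods + services) = -211.44 + (-350.40) = -561.84
Net primary income = 516.67 - 172.27 = 344.40
Net secondary income = 54.28 - 70.65 = -16.37
Current account = -561.84 + 344.40 + (-16.37) = -233.81
Financial account = -(-233.81 + (-99.57) + (-79.28)) = 412.66

412.66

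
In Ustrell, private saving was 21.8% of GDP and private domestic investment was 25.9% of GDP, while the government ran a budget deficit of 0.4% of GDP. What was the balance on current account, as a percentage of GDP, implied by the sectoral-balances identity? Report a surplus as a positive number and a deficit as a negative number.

-4.5

By the sectoral-balances identity, CA = (S_private - I) + (T - G).
Private balance = 21.8 - 25.9 = -4.1
Government balance (T - G) = -0.4
CA = -4.1 + (-0.4) = -4.5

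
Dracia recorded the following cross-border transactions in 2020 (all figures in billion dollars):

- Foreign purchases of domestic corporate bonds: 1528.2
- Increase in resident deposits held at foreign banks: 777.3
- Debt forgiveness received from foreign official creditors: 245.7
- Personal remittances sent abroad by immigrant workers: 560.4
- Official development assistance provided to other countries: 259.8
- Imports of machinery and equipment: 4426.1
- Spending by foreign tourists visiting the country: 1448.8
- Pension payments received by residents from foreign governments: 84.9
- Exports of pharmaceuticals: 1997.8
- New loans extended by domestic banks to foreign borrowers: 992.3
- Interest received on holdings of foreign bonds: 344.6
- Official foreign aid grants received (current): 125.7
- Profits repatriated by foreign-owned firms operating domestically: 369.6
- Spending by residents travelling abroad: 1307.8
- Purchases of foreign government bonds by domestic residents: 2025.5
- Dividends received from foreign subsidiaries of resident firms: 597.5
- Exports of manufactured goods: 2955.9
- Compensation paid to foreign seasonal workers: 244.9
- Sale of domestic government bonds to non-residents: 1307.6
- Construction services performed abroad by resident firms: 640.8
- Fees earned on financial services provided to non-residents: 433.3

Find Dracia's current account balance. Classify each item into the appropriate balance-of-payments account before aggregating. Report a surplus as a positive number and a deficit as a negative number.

1460.7

Goods: -4426.1 + 1997.8 + 2955.9 = 527.6
Services: 640.8 + 1448.8 + 433.3 - 1307.8 = 1215.1
Primary income: -244.9 + 597.5 - 369.6 + 344.6 = 327.6
Secondary income: 125.7 - 259.8 + 84.9 - 560.4 = -609.6
Current account = 527.6 + 1215.1 + 327.6 + (-609.6) = 1460.7
(Excluded from the current account — financial account: foreign purchases of domestic corporate bonds 1528.2, increase in resident deposits held at foreign banks 777.3, new loans extended by domestic banks to foreign borrowers 992.3, purchases of foreign government bonds by domestic residents 2025.5, sale of domestic government bonds to non-residents 1307.6; capital account: debt forgiveness received from foreign official creditors 245.7.)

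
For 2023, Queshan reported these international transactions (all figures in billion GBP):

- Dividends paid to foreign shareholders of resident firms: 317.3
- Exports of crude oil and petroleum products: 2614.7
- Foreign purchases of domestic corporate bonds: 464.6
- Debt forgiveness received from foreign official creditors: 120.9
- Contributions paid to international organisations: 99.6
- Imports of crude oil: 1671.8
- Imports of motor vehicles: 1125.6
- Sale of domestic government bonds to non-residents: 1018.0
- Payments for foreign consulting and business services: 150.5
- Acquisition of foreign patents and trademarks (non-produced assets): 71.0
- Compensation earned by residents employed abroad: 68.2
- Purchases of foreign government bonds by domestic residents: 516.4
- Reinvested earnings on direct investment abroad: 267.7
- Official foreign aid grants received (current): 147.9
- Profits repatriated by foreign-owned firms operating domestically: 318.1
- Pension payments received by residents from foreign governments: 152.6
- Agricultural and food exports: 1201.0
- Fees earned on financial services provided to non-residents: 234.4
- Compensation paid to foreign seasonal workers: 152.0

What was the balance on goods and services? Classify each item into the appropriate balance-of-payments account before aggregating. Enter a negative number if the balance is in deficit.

Goods: 1201.0 - 1671.8 + 2614.7 - 1125.6 = 1018.3
Services: -150.5 + 234.4 = 83.9
Trade balance = 1018.3 + 83.9 = 1102.2
(Excluded from the trade balance — primary income: dividends paid to foreign shareholders of resident firms 317.3, compensation earned by residents employed abroad 68.2, reinvested earnings on direct investment abroad 267.7, profits repatriated by foreign-owned firms operating domestically 318.1, compensation paid to foreign seasonal workers 152.0; financial account: foreign purchases of domestic corporate bonds 464.6, sale of domestic government bonds to non-residents 1018.0, purchases of foreign government bonds by domestic residents 516.4; capital account: debt forgiveness received from foreign official creditors 120.9, acquisition of foreign patents and trademarks (non-produced assets) 71.0; secondary income: contributions paid to international organisations 99.6, official foreign aid grants received (current) 147.9, pension payments received by residents from foreign governments 152.6.)

1102.2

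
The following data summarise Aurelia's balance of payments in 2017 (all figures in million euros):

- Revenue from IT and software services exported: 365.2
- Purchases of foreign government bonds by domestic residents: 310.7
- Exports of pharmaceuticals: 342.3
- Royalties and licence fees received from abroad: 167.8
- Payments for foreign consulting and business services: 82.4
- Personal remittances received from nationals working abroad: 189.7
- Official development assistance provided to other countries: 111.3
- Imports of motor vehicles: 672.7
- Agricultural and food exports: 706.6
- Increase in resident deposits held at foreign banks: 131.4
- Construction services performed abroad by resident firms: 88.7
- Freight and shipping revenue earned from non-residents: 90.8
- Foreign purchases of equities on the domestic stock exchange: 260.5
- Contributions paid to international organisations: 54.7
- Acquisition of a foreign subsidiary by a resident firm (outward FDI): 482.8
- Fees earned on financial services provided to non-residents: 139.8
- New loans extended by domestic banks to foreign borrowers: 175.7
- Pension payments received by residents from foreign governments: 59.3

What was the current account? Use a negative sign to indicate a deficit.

1229.1

Goods: 706.6 + 342.3 - 672.7 = 376.2
Services: 90.8 + 167.8 + 365.2 - 82.4 + 88.7 + 139.8 = 769.9
Secondary income: 189.7 - 111.3 + 59.3 - 54.7 = 83.0
Current account = 376.2 + 769.9 + 83.0 = 1229.1
(Excluded from the current account — financial account: purchases of foreign government bonds by domestic residents 310.7, increase in resident deposits held at foreign banks 131.4, foreign purchases of equities on the domestic stock exchange 260.5, acquisition of a foreign subsidiary by a resident firm (outward FDI) 482.8, new loans extended by domestic banks to foreign borrowers 175.7.)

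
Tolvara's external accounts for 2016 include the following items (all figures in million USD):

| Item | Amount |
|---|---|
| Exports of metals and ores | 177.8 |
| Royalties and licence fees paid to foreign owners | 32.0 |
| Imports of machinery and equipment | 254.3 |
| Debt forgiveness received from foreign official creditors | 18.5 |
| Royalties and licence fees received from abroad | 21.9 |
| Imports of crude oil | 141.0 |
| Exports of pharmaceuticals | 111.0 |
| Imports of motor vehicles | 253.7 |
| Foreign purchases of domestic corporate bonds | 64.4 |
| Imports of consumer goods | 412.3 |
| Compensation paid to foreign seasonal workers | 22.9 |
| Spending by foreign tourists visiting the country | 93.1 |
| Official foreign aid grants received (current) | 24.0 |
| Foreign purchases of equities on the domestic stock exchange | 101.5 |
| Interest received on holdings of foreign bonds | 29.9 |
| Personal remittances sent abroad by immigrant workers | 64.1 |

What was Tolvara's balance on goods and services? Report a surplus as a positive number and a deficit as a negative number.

Goods: 111.0 + 177.8 - 253.7 - 254.3 - 141.0 - 412.3 = -772.5
Services: -32.0 + 93.1 + 21.9 = 83.0
Trade balance = -772.5 + 83.0 = -689.5
(Excluded from the trade balance — capital account: debt forgiveness received from foreign official creditors 18.5; financial account: foreign purchases of domestic corporate bonds 64.4, foreign purchases of equities on the domestic stock exchange 101.5; primary income: compensation paid to foreign seasonal workers 22.9, interest received on holdings of foreign bonds 29.9; secondary income: official foreign aid grants received (current) 24.0, personal remittances sent abroad by immigrant workers 64.1.)

-689.5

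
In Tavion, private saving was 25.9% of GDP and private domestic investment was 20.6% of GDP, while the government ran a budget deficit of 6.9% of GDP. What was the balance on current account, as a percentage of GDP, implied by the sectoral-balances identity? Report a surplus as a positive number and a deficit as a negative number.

-1.6

By the sectoral-balances identity, CA = (S_private - I) + (T - G).
Private balance = 25.9 - 20.6 = 5.3
Government balance (T - G) = -6.9
CA = 5.3 + (-6.9) = -1.6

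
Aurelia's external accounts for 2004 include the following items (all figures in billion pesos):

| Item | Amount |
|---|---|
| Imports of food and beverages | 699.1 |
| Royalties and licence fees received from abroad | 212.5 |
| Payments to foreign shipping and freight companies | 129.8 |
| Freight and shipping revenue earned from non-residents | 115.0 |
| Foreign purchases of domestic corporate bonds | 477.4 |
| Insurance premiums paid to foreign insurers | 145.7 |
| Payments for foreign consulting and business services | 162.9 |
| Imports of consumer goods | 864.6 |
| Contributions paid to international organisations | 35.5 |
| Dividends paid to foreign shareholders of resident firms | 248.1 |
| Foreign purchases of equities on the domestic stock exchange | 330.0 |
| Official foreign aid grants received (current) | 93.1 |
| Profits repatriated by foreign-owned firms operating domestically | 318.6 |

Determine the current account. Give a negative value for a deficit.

Goods: -864.6 - 699.1 = -1563.7
Services: 212.5 + 115.0 - 162.9 - 145.7 - 129.8 = -110.9
Primary income: -248.1 - 318.6 = -566.7
Secondary income: -35.5 + 93.1 = 57.6
Current account = (-1563.7) + (-110.9) + (-566.7) + 57.6 = -2183.7
(Excluded from the current account — financial account: foreign purchases of domestic corporate bonds 477.4, foreign purchases of equities on the domestic stock exchange 330.0.)

-2183.7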